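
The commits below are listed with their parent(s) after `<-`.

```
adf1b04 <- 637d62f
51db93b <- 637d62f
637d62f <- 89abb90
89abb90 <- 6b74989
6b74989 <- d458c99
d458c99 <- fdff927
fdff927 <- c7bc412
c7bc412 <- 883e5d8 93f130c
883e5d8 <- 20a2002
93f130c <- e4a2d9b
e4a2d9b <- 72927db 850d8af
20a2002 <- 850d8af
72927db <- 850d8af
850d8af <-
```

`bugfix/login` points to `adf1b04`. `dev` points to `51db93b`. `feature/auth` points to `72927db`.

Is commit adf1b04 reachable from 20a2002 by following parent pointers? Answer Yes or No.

No

Ancestors of 20a2002: {20a2002, 850d8af}.
adf1b04 is not in that set, so it is not an ancestor of 20a2002.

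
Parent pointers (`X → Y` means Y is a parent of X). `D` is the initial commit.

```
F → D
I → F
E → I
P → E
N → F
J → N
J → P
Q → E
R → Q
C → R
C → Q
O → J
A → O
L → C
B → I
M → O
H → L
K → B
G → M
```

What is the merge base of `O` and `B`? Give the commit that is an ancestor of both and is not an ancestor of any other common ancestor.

Ancestors of O: {D, E, F, I, J, N, O, P}.
Ancestors of B: {B, D, F, I}.
Common ancestors: {D, F, I}.
Among these, I is not an ancestor of any other common ancestor — it is the merge base.

I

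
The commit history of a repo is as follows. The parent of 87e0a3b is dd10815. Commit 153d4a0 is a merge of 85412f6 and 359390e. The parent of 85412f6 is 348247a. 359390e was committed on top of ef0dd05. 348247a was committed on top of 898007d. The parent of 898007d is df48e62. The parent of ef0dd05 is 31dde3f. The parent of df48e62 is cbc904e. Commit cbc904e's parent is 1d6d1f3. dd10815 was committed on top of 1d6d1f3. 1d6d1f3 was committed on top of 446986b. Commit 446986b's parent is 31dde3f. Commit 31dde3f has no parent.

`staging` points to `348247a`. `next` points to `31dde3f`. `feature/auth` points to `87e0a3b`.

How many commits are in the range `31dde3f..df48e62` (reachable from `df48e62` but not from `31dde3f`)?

4

Reachable from df48e62: {1d6d1f3, 31dde3f, 446986b, cbc904e, df48e62}.
Reachable from 31dde3f: {31dde3f}.
In df48e62's history but not 31dde3f's: {1d6d1f3, 446986b, cbc904e, df48e62} — 4 commits.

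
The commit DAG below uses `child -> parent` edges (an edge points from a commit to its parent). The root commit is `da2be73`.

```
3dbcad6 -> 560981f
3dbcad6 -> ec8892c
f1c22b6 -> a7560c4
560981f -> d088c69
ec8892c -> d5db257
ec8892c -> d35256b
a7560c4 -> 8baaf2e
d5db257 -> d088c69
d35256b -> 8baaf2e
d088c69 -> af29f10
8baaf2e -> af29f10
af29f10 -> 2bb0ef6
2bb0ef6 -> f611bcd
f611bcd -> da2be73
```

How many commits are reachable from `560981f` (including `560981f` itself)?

Walking parent pointers from 560981f: reachable set = {2bb0ef6, 560981f, af29f10, d088c69, da2be73, f611bcd}.
That is 6 commits.

6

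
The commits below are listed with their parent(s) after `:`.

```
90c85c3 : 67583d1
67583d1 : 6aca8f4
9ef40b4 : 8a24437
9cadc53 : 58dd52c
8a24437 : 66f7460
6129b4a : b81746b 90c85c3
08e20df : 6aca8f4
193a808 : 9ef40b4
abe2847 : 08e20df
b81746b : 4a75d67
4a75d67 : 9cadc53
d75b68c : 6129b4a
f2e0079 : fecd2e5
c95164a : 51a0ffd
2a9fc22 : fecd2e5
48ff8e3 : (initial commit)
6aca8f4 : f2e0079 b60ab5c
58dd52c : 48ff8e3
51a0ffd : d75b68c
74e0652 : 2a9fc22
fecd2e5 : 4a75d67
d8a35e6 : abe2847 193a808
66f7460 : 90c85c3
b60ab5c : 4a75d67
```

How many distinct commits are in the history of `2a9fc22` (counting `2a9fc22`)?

6

Walking parent pointers from 2a9fc22: reachable set = {2a9fc22, 48ff8e3, 4a75d67, 58dd52c, 9cadc53, fecd2e5}.
That is 6 commits.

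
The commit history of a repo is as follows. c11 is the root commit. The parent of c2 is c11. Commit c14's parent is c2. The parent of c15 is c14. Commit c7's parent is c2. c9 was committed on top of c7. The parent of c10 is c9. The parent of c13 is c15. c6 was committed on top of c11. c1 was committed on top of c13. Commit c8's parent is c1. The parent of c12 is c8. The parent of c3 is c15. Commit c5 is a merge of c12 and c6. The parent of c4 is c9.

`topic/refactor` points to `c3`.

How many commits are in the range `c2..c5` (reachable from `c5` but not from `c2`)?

Reachable from c5: {c1, c11, c12, c13, c14, c15, c2, c5, c6, c8}.
Reachable from c2: {c11, c2}.
In c5's history but not c2's: {c1, c12, c13, c14, c15, c5, c6, c8} — 8 commits.

8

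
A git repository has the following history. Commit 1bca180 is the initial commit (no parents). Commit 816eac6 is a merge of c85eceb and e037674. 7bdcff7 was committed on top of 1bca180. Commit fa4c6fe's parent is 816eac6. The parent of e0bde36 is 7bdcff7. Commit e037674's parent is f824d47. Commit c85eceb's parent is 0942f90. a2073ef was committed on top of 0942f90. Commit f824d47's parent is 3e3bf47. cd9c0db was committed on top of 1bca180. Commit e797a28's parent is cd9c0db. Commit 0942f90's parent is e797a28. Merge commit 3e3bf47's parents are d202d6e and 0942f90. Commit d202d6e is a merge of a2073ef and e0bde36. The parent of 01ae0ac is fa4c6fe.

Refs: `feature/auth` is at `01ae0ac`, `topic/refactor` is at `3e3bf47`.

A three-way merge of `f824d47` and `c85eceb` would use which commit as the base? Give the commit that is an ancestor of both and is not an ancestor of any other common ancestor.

Ancestors of f824d47: {0942f90, 1bca180, 3e3bf47, 7bdcff7, a2073ef, cd9c0db, d202d6e, e0bde36, e797a28, f824d47}.
Ancestors of c85eceb: {0942f90, 1bca180, c85eceb, cd9c0db, e797a28}.
Common ancestors: {0942f90, 1bca180, cd9c0db, e797a28}.
Among these, 0942f90 is not an ancestor of any other common ancestor — it is the merge base.

0942f90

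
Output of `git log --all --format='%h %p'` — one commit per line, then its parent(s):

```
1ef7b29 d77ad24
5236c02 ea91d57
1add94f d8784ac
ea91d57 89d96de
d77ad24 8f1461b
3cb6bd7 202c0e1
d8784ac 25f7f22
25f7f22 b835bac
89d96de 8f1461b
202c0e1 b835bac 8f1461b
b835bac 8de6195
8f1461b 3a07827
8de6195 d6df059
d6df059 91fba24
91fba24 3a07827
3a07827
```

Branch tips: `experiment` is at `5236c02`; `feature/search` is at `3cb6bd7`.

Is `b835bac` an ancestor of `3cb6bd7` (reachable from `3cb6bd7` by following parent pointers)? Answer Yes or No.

Yes

Ancestors of 3cb6bd7 (commits reachable by following parents): {202c0e1, 3a07827, 3cb6bd7, 8de6195, 8f1461b, 91fba24, b835bac, d6df059}.
b835bac is in that set, so it is an ancestor of 3cb6bd7.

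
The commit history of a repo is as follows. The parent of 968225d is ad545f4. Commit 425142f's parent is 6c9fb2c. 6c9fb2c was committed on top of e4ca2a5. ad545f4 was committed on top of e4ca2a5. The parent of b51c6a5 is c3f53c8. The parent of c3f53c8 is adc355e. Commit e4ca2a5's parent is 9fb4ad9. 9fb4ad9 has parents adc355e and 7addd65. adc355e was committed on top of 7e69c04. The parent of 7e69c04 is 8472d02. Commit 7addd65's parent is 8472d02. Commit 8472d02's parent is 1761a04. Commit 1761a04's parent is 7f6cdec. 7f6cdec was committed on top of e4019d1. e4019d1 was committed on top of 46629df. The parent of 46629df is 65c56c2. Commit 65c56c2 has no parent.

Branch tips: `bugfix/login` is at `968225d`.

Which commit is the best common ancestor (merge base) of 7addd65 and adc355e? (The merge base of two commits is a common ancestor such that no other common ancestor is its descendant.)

Ancestors of 7addd65: {1761a04, 46629df, 65c56c2, 7addd65, 7f6cdec, 8472d02, e4019d1}.
Ancestors of adc355e: {1761a04, 46629df, 65c56c2, 7e69c04, 7f6cdec, 8472d02, adc355e, e4019d1}.
Common ancestors: {1761a04, 46629df, 65c56c2, 7f6cdec, 8472d02, e4019d1}.
Among these, 8472d02 is not an ancestor of any other common ancestor — it is the merge base.

8472d02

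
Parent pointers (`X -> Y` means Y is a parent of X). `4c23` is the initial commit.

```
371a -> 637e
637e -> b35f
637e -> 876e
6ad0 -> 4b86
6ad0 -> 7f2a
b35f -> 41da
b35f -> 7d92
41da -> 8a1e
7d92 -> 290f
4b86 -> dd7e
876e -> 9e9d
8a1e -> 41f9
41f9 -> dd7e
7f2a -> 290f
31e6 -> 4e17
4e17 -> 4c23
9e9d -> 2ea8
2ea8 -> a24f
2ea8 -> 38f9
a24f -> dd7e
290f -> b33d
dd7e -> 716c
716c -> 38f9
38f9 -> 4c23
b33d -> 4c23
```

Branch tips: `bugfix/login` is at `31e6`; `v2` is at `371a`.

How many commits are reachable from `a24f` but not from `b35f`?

1

Reachable from a24f: {38f9, 4c23, 716c, a24f, dd7e}.
Reachable from b35f: {290f, 38f9, 41da, 41f9, 4c23, 716c, 7d92, 8a1e, b33d, b35f, dd7e}.
In a24f's history but not b35f's: {a24f} — 1 commit.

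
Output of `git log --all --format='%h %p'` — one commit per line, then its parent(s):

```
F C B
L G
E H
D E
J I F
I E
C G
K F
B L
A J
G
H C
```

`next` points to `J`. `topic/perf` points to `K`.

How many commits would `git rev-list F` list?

Walking parent pointers from F: reachable set = {B, C, F, G, L}.
That is 5 commits.

5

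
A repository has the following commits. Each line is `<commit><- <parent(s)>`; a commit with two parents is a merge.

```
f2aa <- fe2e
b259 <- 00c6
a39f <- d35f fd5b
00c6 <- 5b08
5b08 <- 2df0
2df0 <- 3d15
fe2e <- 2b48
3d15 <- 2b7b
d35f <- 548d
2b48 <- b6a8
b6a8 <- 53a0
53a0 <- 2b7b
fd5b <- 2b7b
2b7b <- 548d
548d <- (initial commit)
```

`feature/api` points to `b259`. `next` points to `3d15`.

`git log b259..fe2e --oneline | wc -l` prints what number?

Reachable from fe2e: {2b48, 2b7b, 53a0, 548d, b6a8, fe2e}.
Reachable from b259: {00c6, 2b7b, 2df0, 3d15, 548d, 5b08, b259}.
In fe2e's history but not b259's: {2b48, 53a0, b6a8, fe2e} — 4 commits.

4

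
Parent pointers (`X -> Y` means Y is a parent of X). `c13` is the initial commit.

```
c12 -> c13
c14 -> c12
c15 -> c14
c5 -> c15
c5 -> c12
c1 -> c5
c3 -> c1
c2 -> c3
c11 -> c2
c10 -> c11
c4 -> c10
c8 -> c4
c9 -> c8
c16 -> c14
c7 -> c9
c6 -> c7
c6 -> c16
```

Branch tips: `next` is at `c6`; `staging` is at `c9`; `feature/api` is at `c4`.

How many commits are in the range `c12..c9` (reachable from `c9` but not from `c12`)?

Reachable from c9: {c1, c10, c11, c12, c13, c14, c15, c2, c3, c4, c5, c8, c9}.
Reachable from c12: {c12, c13}.
In c9's history but not c12's: {c1, c10, c11, c14, c15, c2, c3, c4, c5, c8, c9} — 11 commits.

11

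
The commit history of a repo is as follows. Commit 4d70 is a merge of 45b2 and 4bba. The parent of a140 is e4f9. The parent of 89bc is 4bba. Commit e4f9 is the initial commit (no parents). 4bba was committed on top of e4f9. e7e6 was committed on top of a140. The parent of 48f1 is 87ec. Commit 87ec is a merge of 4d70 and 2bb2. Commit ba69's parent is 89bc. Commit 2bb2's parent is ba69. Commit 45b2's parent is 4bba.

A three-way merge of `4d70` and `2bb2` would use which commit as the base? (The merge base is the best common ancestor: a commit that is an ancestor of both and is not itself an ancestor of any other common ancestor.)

4bba

Ancestors of 4d70: {45b2, 4bba, 4d70, e4f9}.
Ancestors of 2bb2: {2bb2, 4bba, 89bc, ba69, e4f9}.
Common ancestors: {4bba, e4f9}.
Among these, 4bba is not an ancestor of any other common ancestor — it is the merge base.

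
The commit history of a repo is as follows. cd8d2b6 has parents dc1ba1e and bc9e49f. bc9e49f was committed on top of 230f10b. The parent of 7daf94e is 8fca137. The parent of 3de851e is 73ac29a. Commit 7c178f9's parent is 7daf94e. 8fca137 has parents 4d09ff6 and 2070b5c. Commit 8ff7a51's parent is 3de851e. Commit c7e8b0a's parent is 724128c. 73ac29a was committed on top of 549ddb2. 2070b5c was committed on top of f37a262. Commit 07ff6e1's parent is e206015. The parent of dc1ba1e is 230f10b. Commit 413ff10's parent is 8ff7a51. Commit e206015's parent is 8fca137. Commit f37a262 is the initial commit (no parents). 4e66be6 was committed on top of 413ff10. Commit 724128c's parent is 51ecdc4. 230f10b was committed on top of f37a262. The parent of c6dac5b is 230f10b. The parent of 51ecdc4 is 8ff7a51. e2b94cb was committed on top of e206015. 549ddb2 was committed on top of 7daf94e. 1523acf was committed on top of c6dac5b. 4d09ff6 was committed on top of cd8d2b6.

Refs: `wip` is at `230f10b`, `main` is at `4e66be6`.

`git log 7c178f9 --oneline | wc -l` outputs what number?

Walking parent pointers from 7c178f9: reachable set = {2070b5c, 230f10b, 4d09ff6, 7c178f9, 7daf94e, 8fca137, bc9e49f, cd8d2b6, dc1ba1e, f37a262}.
That is 10 commits.

10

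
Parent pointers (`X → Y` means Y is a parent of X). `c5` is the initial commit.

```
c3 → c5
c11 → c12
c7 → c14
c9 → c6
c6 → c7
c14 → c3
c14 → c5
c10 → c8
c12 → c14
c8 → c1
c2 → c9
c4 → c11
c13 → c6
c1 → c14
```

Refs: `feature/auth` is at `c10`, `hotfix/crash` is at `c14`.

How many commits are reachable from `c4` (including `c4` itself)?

Walking parent pointers from c4: reachable set = {c11, c12, c14, c3, c4, c5}.
That is 6 commits.

6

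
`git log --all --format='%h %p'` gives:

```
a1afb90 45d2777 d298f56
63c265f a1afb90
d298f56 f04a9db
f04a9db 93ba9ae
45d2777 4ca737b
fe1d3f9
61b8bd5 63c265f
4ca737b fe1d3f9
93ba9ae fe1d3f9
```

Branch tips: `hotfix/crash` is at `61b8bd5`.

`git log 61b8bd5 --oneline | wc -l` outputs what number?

9

Walking parent pointers from 61b8bd5: reachable set = {45d2777, 4ca737b, 61b8bd5, 63c265f, 93ba9ae, a1afb90, d298f56, f04a9db, fe1d3f9}.
That is 9 commits.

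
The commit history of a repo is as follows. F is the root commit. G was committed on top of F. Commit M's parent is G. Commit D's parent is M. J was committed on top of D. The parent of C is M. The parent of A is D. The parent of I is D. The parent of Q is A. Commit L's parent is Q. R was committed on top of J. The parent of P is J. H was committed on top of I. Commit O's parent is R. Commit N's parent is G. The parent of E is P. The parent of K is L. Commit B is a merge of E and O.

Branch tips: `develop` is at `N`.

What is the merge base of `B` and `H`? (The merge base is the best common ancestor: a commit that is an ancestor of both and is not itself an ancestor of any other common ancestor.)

D

Ancestors of B: {B, D, E, F, G, J, M, O, P, R}.
Ancestors of H: {D, F, G, H, I, M}.
Common ancestors: {D, F, G, M}.
Among these, D is not an ancestor of any other common ancestor — it is the merge base.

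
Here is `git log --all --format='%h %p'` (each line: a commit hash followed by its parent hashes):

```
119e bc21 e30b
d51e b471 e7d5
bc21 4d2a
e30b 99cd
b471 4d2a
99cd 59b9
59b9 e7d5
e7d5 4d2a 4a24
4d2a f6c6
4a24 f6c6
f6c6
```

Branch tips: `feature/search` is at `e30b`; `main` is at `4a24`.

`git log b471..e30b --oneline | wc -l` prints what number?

5

Reachable from e30b: {4a24, 4d2a, 59b9, 99cd, e30b, e7d5, f6c6}.
Reachable from b471: {4d2a, b471, f6c6}.
In e30b's history but not b471's: {4a24, 59b9, 99cd, e30b, e7d5} — 5 commits.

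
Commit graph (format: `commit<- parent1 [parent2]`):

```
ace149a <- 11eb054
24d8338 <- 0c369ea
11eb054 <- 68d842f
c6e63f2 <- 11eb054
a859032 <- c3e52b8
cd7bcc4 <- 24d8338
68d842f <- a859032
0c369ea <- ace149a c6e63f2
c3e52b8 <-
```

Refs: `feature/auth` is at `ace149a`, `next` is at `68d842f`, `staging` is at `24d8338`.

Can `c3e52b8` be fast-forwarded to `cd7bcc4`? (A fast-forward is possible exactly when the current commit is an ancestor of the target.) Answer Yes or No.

Yes

A fast-forward from c3e52b8 to cd7bcc4 is possible iff c3e52b8 is an ancestor of cd7bcc4.
Ancestors of cd7bcc4: {0c369ea, 11eb054, 24d8338, 68d842f, a859032, ace149a, c3e52b8, c6e63f2, cd7bcc4}.
c3e52b8 is among them, so fast-forward is possible.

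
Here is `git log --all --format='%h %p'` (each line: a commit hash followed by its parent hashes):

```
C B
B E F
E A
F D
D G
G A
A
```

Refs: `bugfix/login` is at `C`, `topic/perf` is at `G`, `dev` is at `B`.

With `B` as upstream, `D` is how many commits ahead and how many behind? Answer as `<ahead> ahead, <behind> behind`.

0 ahead, 3 behind

Reachable from D: {A, D, G}.
Reachable from B: {A, B, D, E, F, G}.
Only in D's history (ahead): {} — 0.
Only in B's history (behind): {B, E, F} — 3.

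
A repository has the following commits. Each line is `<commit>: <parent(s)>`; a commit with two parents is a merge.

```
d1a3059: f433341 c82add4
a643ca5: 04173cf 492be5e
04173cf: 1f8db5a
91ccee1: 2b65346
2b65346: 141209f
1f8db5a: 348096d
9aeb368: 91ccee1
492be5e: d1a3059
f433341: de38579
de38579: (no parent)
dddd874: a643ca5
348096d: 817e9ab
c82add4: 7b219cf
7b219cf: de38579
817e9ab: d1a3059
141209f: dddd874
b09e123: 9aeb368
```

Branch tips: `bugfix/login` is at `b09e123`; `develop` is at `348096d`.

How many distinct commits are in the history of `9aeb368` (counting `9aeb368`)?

16

Walking parent pointers from 9aeb368: reachable set = {04173cf, 141209f, 1f8db5a, 2b65346, 348096d, 492be5e, 7b219cf, 817e9ab, 91ccee1, 9aeb368, a643ca5, c82add4, d1a3059, dddd874, de38579, f433341}.
That is 16 commits.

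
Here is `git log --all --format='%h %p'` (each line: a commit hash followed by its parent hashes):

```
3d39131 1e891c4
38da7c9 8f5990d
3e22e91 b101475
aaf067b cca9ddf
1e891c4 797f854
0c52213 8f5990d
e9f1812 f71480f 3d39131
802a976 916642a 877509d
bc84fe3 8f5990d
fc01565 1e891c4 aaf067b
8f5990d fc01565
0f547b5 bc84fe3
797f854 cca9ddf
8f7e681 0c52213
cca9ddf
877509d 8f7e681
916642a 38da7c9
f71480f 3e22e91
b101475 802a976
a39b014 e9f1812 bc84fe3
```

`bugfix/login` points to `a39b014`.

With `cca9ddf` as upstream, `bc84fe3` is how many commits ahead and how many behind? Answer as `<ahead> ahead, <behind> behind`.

6 ahead, 0 behind

Reachable from bc84fe3: {1e891c4, 797f854, 8f5990d, aaf067b, bc84fe3, cca9ddf, fc01565}.
Reachable from cca9ddf: {cca9ddf}.
Only in bc84fe3's history (ahead): {1e891c4, 797f854, 8f5990d, aaf067b, bc84fe3, fc01565} — 6.
Only in cca9ddf's history (behind): {} — 0.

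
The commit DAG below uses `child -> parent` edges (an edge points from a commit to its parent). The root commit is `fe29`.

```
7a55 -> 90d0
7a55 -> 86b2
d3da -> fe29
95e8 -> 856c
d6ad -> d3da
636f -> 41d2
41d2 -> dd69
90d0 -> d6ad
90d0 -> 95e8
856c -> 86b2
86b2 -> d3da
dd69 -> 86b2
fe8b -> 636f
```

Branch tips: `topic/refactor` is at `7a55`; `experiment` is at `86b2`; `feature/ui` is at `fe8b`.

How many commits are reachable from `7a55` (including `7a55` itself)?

Walking parent pointers from 7a55: reachable set = {7a55, 856c, 86b2, 90d0, 95e8, d3da, d6ad, fe29}.
That is 8 commits.

8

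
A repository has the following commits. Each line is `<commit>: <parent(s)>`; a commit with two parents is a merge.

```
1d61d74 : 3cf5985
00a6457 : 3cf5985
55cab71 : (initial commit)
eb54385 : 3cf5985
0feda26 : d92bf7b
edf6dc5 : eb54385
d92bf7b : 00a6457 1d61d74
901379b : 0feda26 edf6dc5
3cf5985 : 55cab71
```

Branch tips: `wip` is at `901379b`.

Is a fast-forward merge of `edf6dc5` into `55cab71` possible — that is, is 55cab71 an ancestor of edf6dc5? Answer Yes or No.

A fast-forward from 55cab71 to edf6dc5 is possible iff 55cab71 is an ancestor of edf6dc5.
Ancestors of edf6dc5: {3cf5985, 55cab71, eb54385, edf6dc5}.
55cab71 is among them, so fast-forward is possible.

Yes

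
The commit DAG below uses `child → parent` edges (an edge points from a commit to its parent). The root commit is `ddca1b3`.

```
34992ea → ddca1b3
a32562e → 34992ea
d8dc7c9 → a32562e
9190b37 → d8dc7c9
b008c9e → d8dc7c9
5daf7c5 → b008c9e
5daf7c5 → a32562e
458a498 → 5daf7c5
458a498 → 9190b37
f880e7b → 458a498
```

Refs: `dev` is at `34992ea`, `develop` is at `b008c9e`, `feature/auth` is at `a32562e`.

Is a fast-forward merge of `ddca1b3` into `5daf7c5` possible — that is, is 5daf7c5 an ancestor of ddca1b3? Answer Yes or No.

No

A fast-forward from 5daf7c5 to ddca1b3 is possible iff 5daf7c5 is an ancestor of ddca1b3.
Ancestors of ddca1b3: {ddca1b3}.
5daf7c5 is not among them, so fast-forward is not possible.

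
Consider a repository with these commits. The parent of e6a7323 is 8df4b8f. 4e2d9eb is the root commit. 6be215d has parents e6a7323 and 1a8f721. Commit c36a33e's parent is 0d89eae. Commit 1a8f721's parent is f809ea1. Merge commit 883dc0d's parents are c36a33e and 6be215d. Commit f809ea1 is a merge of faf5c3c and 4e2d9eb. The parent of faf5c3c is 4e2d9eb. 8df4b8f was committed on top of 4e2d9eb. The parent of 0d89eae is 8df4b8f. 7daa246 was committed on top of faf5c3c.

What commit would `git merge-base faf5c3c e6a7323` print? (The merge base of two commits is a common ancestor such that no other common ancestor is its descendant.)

Ancestors of faf5c3c: {4e2d9eb, faf5c3c}.
Ancestors of e6a7323: {4e2d9eb, 8df4b8f, e6a7323}.
Common ancestors: {4e2d9eb}.
The only common ancestor is 4e2d9eb, so it is the merge base.

4e2d9eb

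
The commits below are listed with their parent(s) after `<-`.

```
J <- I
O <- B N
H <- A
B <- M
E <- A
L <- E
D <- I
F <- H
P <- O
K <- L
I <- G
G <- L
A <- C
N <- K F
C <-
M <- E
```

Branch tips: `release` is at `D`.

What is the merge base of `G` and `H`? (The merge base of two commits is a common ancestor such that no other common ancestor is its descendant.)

A

Ancestors of G: {A, C, E, G, L}.
Ancestors of H: {A, C, H}.
Common ancestors: {A, C}.
Among these, A is not an ancestor of any other common ancestor — it is the merge base.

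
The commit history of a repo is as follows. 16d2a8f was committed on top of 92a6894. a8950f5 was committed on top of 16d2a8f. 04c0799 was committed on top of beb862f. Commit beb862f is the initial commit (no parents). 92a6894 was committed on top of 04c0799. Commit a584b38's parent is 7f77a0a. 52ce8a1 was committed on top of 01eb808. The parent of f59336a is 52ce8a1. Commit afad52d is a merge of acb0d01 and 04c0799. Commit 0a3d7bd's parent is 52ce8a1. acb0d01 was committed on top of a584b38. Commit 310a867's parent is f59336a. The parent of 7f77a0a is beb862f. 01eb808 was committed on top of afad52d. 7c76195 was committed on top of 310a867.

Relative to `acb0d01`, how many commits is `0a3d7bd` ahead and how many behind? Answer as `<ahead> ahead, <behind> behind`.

Reachable from 0a3d7bd: {01eb808, 04c0799, 0a3d7bd, 52ce8a1, 7f77a0a, a584b38, acb0d01, afad52d, beb862f}.
Reachable from acb0d01: {7f77a0a, a584b38, acb0d01, beb862f}.
Only in 0a3d7bd's history (ahead): {01eb808, 04c0799, 0a3d7bd, 52ce8a1, afad52d} — 5.
Only in acb0d01's history (behind): {} — 0.

5 ahead, 0 behind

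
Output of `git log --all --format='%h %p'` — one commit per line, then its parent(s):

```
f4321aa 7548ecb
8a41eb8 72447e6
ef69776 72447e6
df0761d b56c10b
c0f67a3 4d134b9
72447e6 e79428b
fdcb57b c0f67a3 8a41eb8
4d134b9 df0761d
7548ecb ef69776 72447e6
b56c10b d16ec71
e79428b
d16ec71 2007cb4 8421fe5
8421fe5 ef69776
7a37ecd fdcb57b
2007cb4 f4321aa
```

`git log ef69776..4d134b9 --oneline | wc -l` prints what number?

8

Reachable from 4d134b9: {2007cb4, 4d134b9, 72447e6, 7548ecb, 8421fe5, b56c10b, d16ec71, df0761d, e79428b, ef69776, f4321aa}.
Reachable from ef69776: {72447e6, e79428b, ef69776}.
In 4d134b9's history but not ef69776's: {2007cb4, 4d134b9, 7548ecb, 8421fe5, b56c10b, d16ec71, df0761d, f4321aa} — 8 commits.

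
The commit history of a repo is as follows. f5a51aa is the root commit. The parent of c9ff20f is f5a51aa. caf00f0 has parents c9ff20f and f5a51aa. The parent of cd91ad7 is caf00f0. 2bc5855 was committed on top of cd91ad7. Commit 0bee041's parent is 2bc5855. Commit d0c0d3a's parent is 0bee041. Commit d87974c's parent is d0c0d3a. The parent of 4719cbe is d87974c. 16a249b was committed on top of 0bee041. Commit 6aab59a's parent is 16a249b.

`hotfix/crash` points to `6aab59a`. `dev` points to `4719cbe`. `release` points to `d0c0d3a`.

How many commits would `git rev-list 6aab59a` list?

Walking parent pointers from 6aab59a: reachable set = {0bee041, 16a249b, 2bc5855, 6aab59a, c9ff20f, caf00f0, cd91ad7, f5a51aa}.
That is 8 commits.

8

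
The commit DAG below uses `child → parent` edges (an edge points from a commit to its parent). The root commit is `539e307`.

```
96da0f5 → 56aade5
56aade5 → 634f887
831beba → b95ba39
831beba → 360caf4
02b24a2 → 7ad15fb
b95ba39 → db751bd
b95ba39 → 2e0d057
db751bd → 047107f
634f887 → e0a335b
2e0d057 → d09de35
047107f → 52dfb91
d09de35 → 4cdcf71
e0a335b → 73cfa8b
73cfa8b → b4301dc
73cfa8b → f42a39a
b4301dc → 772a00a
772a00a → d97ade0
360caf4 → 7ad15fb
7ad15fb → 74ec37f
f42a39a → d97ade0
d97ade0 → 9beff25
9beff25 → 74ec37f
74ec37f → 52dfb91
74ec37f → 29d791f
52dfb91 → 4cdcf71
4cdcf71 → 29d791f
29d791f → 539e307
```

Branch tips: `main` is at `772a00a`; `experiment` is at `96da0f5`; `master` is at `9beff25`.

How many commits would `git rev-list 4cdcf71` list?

3

Walking parent pointers from 4cdcf71: reachable set = {29d791f, 4cdcf71, 539e307}.
That is 3 commits.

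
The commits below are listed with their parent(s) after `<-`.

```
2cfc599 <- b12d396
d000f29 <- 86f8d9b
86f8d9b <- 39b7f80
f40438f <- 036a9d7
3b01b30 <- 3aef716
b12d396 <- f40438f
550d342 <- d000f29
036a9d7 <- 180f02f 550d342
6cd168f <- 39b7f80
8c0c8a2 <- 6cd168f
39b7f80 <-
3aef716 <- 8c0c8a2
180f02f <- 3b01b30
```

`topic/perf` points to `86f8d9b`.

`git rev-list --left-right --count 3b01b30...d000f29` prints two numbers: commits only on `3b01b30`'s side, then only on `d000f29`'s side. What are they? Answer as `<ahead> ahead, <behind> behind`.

4 ahead, 2 behind

Reachable from 3b01b30: {39b7f80, 3aef716, 3b01b30, 6cd168f, 8c0c8a2}.
Reachable from d000f29: {39b7f80, 86f8d9b, d000f29}.
Only in 3b01b30's history (ahead): {3aef716, 3b01b30, 6cd168f, 8c0c8a2} — 4.
Only in d000f29's history (behind): {86f8d9b, d000f29} — 2.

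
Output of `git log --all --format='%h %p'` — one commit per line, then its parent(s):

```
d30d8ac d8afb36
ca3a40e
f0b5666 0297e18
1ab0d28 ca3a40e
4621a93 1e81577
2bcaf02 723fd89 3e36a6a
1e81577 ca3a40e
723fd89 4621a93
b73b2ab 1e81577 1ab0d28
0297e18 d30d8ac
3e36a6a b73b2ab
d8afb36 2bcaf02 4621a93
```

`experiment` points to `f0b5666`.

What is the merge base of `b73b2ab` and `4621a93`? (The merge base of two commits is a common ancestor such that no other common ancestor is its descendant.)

1e81577

Ancestors of b73b2ab: {1ab0d28, 1e81577, b73b2ab, ca3a40e}.
Ancestors of 4621a93: {1e81577, 4621a93, ca3a40e}.
Common ancestors: {1e81577, ca3a40e}.
Among these, 1e81577 is not an ancestor of any other common ancestor — it is the merge base.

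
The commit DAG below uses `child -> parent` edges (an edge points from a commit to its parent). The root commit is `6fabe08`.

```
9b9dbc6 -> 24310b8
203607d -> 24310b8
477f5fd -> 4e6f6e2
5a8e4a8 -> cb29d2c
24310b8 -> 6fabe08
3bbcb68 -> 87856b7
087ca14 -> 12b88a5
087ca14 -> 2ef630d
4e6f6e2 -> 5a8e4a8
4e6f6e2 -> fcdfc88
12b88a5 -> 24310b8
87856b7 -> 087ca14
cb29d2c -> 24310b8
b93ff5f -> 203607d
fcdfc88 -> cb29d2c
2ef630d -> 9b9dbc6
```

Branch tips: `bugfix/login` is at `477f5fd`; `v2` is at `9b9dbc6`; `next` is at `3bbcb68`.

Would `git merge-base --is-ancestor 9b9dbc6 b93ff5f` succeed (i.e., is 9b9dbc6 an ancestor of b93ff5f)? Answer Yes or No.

Ancestors of b93ff5f: {203607d, 24310b8, 6fabe08, b93ff5f}.
9b9dbc6 is not in that set, so it is not an ancestor of b93ff5f.

No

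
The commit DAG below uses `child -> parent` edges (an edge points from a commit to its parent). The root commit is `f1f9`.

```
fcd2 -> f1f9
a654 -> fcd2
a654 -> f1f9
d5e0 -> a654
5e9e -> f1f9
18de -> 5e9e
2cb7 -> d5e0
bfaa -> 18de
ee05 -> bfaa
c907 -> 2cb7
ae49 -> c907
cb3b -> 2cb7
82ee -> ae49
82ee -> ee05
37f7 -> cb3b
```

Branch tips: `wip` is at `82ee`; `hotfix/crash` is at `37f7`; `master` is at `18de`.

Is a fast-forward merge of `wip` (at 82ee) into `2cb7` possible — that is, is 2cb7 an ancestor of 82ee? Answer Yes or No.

A fast-forward from 2cb7 to 82ee is possible iff 2cb7 is an ancestor of 82ee.
Ancestors of 82ee: {18de, 2cb7, 5e9e, 82ee, a654, ae49, bfaa, c907, d5e0, ee05, f1f9, fcd2}.
2cb7 is among them, so fast-forward is possible.

Yes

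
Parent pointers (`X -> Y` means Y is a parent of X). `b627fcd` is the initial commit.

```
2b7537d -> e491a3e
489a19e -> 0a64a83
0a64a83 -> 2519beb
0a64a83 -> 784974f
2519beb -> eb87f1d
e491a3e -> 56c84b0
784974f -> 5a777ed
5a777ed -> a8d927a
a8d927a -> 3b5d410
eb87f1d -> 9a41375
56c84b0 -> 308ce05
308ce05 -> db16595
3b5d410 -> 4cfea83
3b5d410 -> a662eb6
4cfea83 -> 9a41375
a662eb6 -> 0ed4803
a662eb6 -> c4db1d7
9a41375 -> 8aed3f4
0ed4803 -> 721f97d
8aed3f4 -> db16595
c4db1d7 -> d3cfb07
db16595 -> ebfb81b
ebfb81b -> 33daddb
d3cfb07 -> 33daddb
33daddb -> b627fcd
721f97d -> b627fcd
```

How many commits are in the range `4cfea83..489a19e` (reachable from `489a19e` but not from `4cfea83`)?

Reachable from 489a19e: {0a64a83, 0ed4803, 2519beb, 33daddb, 3b5d410, 489a19e, 4cfea83, 5a777ed, 721f97d, 784974f, 8aed3f4, 9a41375, a662eb6, a8d927a, b627fcd, c4db1d7, d3cfb07, db16595, eb87f1d, ebfb81b}.
Reachable from 4cfea83: {33daddb, 4cfea83, 8aed3f4, 9a41375, b627fcd, db16595, ebfb81b}.
In 489a19e's history but not 4cfea83's: {0a64a83, 0ed4803, 2519beb, 3b5d410, 489a19e, 5a777ed, 721f97d, 784974f, a662eb6, a8d927a, c4db1d7, d3cfb07, eb87f1d} — 13 commits.

13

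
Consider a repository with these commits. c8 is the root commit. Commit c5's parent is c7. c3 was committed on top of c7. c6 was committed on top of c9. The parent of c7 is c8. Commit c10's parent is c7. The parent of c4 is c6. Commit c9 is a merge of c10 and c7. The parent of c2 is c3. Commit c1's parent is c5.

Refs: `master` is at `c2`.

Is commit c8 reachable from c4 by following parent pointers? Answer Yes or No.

Ancestors of c4 (commits reachable by following parents): {c10, c4, c6, c7, c8, c9}.
c8 is in that set, so it is an ancestor of c4.

Yes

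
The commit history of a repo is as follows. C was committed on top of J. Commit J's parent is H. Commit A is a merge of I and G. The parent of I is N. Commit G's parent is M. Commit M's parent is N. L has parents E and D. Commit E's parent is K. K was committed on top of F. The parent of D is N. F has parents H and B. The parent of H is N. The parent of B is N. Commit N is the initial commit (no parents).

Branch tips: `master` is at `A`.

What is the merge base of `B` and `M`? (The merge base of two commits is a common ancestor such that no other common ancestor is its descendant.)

Ancestors of B: {B, N}.
Ancestors of M: {M, N}.
Common ancestors: {N}.
The only common ancestor is N, so it is the merge base.

N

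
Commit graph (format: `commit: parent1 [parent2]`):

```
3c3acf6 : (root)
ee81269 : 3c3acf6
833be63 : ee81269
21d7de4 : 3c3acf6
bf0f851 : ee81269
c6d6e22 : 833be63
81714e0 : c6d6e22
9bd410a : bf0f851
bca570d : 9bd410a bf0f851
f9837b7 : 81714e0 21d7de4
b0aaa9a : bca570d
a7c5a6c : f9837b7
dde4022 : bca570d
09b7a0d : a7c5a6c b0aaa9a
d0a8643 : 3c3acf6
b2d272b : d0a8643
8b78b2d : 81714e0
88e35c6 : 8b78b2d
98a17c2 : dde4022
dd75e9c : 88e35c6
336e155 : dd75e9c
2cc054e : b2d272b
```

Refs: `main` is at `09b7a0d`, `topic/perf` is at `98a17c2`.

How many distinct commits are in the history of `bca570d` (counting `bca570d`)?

Walking parent pointers from bca570d: reachable set = {3c3acf6, 9bd410a, bca570d, bf0f851, ee81269}.
That is 5 commits.

5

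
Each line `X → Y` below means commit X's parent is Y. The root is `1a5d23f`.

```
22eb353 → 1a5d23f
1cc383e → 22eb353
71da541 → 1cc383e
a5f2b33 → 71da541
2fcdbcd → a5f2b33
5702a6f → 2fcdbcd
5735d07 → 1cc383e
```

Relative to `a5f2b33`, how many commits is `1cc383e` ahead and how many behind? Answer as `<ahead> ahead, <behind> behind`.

0 ahead, 2 behind

Reachable from 1cc383e: {1a5d23f, 1cc383e, 22eb353}.
Reachable from a5f2b33: {1a5d23f, 1cc383e, 22eb353, 71da541, a5f2b33}.
Only in 1cc383e's history (ahead): {} — 0.
Only in a5f2b33's history (behind): {71da541, a5f2b33} — 2.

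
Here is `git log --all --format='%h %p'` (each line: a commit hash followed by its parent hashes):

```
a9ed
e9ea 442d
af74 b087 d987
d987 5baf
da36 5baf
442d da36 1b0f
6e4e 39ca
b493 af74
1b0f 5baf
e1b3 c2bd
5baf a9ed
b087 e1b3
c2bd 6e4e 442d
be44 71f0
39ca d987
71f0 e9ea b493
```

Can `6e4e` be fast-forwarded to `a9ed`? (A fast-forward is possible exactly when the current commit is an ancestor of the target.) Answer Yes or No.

No

A fast-forward from 6e4e to a9ed is possible iff 6e4e is an ancestor of a9ed.
Ancestors of a9ed: {a9ed}.
6e4e is not among them, so fast-forward is not possible.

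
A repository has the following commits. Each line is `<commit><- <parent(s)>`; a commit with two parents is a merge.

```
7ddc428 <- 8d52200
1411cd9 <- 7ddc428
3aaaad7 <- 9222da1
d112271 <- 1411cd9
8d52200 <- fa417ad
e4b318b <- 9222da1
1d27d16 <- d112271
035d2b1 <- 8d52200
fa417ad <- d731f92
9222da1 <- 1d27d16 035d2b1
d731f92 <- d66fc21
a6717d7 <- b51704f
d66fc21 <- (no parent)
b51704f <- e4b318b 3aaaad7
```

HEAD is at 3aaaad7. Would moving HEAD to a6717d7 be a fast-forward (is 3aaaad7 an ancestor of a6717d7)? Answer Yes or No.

A fast-forward from 3aaaad7 to a6717d7 is possible iff 3aaaad7 is an ancestor of a6717d7.
Ancestors of a6717d7: {035d2b1, 1411cd9, 1d27d16, 3aaaad7, 7ddc428, 8d52200, 9222da1, a6717d7, b51704f, d112271, d66fc21, d731f92, e4b318b, fa417ad}.
3aaaad7 is among them, so fast-forward is possible.

Yes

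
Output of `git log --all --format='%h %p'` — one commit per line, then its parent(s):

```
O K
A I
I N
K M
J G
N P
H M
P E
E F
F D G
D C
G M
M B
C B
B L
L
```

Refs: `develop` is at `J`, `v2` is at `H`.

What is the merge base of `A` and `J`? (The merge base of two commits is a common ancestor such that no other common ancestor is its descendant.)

Ancestors of A: {A, B, C, D, E, F, G, I, L, M, N, P}.
Ancestors of J: {B, G, J, L, M}.
Common ancestors: {B, G, L, M}.
Among these, G is not an ancestor of any other common ancestor — it is the merge base.

G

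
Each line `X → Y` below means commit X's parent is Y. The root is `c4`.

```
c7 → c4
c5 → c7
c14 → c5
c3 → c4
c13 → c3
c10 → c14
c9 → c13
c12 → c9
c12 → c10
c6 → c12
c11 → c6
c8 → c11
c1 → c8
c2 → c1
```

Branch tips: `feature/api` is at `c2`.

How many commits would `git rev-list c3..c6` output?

8

Reachable from c6: {c10, c12, c13, c14, c3, c4, c5, c6, c7, c9}.
Reachable from c3: {c3, c4}.
In c6's history but not c3's: {c10, c12, c13, c14, c5, c6, c7, c9} — 8 commits.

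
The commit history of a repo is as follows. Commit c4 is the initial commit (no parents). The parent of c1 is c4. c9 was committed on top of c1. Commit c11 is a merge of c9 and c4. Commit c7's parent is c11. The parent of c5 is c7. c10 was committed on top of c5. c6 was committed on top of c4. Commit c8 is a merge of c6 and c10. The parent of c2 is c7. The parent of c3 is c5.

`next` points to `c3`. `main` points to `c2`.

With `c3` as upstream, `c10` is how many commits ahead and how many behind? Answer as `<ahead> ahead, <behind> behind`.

1 ahead, 1 behind

Reachable from c10: {c1, c10, c11, c4, c5, c7, c9}.
Reachable from c3: {c1, c11, c3, c4, c5, c7, c9}.
Only in c10's history (ahead): {c10} — 1.
Only in c3's history (behind): {c3} — 1.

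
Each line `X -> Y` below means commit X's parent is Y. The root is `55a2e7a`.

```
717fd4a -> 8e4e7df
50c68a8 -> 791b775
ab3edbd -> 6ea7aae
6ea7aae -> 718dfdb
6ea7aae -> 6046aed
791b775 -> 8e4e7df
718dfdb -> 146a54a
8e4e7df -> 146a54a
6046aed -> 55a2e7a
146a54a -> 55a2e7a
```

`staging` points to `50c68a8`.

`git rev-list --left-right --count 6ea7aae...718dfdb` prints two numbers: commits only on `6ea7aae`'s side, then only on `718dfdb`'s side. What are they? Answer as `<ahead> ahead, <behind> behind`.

Reachable from 6ea7aae: {146a54a, 55a2e7a, 6046aed, 6ea7aae, 718dfdb}.
Reachable from 718dfdb: {146a54a, 55a2e7a, 718dfdb}.
Only in 6ea7aae's history (ahead): {6046aed, 6ea7aae} — 2.
Only in 718dfdb's history (behind): {} — 0.

2 ahead, 0 behind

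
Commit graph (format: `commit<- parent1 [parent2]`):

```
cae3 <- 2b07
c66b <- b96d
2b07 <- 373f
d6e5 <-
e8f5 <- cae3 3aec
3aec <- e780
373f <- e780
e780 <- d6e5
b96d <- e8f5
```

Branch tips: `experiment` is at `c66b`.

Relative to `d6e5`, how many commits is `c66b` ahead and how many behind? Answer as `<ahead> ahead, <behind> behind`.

Reachable from c66b: {2b07, 373f, 3aec, b96d, c66b, cae3, d6e5, e780, e8f5}.
Reachable from d6e5: {d6e5}.
Only in c66b's history (ahead): {2b07, 373f, 3aec, b96d, c66b, cae3, e780, e8f5} — 8.
Only in d6e5's history (behind): {} — 0.

8 ahead, 0 behind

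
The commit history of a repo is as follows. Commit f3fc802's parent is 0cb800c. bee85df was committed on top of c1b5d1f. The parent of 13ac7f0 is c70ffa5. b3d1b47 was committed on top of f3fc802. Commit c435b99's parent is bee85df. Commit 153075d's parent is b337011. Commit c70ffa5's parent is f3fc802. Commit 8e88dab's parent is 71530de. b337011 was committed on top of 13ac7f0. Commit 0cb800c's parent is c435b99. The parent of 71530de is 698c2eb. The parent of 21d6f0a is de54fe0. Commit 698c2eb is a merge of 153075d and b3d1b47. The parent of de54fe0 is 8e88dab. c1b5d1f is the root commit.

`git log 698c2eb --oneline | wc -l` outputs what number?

Walking parent pointers from 698c2eb: reachable set = {0cb800c, 13ac7f0, 153075d, 698c2eb, b337011, b3d1b47, bee85df, c1b5d1f, c435b99, c70ffa5, f3fc802}.
That is 11 commits.

11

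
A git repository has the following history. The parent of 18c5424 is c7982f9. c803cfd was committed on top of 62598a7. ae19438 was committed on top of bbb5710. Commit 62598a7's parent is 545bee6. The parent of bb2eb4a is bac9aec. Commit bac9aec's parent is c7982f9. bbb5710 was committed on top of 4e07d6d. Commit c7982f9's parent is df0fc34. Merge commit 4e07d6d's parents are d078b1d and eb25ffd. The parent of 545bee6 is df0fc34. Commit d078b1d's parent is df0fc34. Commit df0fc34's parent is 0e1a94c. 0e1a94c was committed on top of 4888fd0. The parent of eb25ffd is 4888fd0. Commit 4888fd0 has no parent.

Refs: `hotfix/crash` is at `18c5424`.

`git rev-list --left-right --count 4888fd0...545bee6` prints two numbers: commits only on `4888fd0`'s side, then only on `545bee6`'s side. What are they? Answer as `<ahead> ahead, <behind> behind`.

Reachable from 4888fd0: {4888fd0}.
Reachable from 545bee6: {0e1a94c, 4888fd0, 545bee6, df0fc34}.
Only in 4888fd0's history (ahead): {} — 0.
Only in 545bee6's history (behind): {0e1a94c, 545bee6, df0fc34} — 3.

0 ahead, 3 behind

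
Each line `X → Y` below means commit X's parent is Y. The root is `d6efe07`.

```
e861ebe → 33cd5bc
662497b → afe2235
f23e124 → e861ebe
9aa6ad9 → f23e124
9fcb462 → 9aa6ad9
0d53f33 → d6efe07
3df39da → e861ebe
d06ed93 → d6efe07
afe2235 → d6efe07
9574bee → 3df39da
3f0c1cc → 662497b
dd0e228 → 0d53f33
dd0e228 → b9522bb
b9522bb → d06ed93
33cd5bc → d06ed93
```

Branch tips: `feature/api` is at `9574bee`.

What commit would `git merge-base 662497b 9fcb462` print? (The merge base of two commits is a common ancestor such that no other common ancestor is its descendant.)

d6efe07

Ancestors of 662497b: {662497b, afe2235, d6efe07}.
Ancestors of 9fcb462: {33cd5bc, 9aa6ad9, 9fcb462, d06ed93, d6efe07, e861ebe, f23e124}.
Common ancestors: {d6efe07}.
The only common ancestor is d6efe07, so it is the merge base.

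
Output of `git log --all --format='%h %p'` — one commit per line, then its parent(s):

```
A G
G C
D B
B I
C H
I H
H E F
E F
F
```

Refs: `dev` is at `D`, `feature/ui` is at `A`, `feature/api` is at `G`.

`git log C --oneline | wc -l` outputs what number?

4

Walking parent pointers from C: reachable set = {C, E, F, H}.
That is 4 commits.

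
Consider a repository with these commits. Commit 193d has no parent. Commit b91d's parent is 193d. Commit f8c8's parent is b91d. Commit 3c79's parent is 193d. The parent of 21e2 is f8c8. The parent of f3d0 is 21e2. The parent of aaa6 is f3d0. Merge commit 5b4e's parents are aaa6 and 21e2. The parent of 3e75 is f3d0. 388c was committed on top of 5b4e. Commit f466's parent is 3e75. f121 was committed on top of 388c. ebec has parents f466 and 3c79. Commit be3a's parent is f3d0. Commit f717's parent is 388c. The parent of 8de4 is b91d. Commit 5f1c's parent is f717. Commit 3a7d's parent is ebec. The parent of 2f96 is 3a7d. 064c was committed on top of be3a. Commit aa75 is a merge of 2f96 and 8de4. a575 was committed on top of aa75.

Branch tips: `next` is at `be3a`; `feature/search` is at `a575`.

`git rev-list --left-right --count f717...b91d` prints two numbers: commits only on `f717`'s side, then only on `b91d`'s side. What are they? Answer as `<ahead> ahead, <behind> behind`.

Reachable from f717: {193d, 21e2, 388c, 5b4e, aaa6, b91d, f3d0, f717, f8c8}.
Reachable from b91d: {193d, b91d}.
Only in f717's history (ahead): {21e2, 388c, 5b4e, aaa6, f3d0, f717, f8c8} — 7.
Only in b91d's history (behind): {} — 0.

7 ahead, 0 behind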